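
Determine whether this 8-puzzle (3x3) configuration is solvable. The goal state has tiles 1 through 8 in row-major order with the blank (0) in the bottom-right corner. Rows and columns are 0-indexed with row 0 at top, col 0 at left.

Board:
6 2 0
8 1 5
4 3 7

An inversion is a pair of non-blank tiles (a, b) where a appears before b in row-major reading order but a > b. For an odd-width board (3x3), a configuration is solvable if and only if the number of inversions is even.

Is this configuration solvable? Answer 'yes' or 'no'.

Inversions (pairs i<j in row-major order where tile[i] > tile[j] > 0): 14
14 is even, so the puzzle is solvable.

Answer: yes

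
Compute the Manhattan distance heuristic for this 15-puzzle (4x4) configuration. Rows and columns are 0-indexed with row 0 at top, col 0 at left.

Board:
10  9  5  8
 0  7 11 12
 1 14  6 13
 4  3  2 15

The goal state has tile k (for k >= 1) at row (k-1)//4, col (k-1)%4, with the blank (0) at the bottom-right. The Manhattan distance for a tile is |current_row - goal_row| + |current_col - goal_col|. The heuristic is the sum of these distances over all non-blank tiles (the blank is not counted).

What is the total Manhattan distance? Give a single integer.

Answer: 37

Derivation:
Tile 10: at (0,0), goal (2,1), distance |0-2|+|0-1| = 3
Tile 9: at (0,1), goal (2,0), distance |0-2|+|1-0| = 3
Tile 5: at (0,2), goal (1,0), distance |0-1|+|2-0| = 3
Tile 8: at (0,3), goal (1,3), distance |0-1|+|3-3| = 1
Tile 7: at (1,1), goal (1,2), distance |1-1|+|1-2| = 1
Tile 11: at (1,2), goal (2,2), distance |1-2|+|2-2| = 1
Tile 12: at (1,3), goal (2,3), distance |1-2|+|3-3| = 1
Tile 1: at (2,0), goal (0,0), distance |2-0|+|0-0| = 2
Tile 14: at (2,1), goal (3,1), distance |2-3|+|1-1| = 1
Tile 6: at (2,2), goal (1,1), distance |2-1|+|2-1| = 2
Tile 13: at (2,3), goal (3,0), distance |2-3|+|3-0| = 4
Tile 4: at (3,0), goal (0,3), distance |3-0|+|0-3| = 6
Tile 3: at (3,1), goal (0,2), distance |3-0|+|1-2| = 4
Tile 2: at (3,2), goal (0,1), distance |3-0|+|2-1| = 4
Tile 15: at (3,3), goal (3,2), distance |3-3|+|3-2| = 1
Sum: 3 + 3 + 3 + 1 + 1 + 1 + 1 + 2 + 1 + 2 + 4 + 6 + 4 + 4 + 1 = 37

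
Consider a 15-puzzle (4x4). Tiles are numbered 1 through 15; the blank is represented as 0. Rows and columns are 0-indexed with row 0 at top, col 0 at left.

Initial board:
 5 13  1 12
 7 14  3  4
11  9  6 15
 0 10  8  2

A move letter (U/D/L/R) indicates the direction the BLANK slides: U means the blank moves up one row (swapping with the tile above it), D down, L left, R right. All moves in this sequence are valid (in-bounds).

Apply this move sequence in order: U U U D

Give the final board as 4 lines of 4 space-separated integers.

Answer:  5 13  1 12
 0 14  3  4
 7  9  6 15
11 10  8  2

Derivation:
After move 1 (U):
 5 13  1 12
 7 14  3  4
 0  9  6 15
11 10  8  2

After move 2 (U):
 5 13  1 12
 0 14  3  4
 7  9  6 15
11 10  8  2

After move 3 (U):
 0 13  1 12
 5 14  3  4
 7  9  6 15
11 10  8  2

After move 4 (D):
 5 13  1 12
 0 14  3  4
 7  9  6 15
11 10  8  2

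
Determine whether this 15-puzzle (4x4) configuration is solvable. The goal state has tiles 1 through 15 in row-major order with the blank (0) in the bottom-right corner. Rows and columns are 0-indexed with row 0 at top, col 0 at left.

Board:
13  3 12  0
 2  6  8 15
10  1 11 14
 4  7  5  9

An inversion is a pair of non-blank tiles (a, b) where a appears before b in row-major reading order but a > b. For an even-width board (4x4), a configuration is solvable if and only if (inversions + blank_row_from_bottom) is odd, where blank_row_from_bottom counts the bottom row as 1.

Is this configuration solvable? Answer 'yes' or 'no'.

Inversions: 54
Blank is in row 0 (0-indexed from top), which is row 4 counting from the bottom (bottom = 1).
54 + 4 = 58, which is even, so the puzzle is not solvable.

Answer: no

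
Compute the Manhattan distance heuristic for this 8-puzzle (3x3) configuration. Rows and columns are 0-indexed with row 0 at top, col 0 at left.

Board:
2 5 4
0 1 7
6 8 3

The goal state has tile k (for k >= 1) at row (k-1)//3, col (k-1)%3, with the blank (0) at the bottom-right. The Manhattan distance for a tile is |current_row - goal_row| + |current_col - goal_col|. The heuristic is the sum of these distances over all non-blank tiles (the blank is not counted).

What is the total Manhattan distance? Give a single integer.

Tile 2: (0,0)->(0,1) = 1
Tile 5: (0,1)->(1,1) = 1
Tile 4: (0,2)->(1,0) = 3
Tile 1: (1,1)->(0,0) = 2
Tile 7: (1,2)->(2,0) = 3
Tile 6: (2,0)->(1,2) = 3
Tile 8: (2,1)->(2,1) = 0
Tile 3: (2,2)->(0,2) = 2
Sum: 1 + 1 + 3 + 2 + 3 + 3 + 0 + 2 = 15

Answer: 15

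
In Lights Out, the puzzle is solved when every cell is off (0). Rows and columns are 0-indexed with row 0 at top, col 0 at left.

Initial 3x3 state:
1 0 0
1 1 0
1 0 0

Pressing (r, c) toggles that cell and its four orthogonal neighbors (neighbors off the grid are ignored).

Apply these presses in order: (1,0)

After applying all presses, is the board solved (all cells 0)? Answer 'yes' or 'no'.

After press 1 at (1,0):
0 0 0
0 0 0
0 0 0

Lights still on: 0

Answer: yes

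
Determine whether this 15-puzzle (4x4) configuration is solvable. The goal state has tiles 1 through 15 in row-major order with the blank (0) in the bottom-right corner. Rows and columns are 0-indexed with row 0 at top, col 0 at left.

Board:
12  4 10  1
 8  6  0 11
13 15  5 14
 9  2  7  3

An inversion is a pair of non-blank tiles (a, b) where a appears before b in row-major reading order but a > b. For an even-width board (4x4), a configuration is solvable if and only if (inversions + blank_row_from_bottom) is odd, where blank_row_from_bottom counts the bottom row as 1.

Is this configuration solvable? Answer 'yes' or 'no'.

Inversions: 56
Blank is in row 1 (0-indexed from top), which is row 3 counting from the bottom (bottom = 1).
56 + 3 = 59, which is odd, so the puzzle is solvable.

Answer: yes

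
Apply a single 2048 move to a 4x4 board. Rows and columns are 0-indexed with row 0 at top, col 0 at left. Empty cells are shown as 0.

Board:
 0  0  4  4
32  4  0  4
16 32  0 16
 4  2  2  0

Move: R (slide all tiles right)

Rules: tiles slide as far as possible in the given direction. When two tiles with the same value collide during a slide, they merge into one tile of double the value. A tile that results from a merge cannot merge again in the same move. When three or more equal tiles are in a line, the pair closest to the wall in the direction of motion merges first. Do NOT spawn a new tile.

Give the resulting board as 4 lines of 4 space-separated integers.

Answer:  0  0  0  8
 0  0 32  8
 0 16 32 16
 0  0  4  4

Derivation:
Slide right:
row 0: [0, 0, 4, 4] -> [0, 0, 0, 8]
row 1: [32, 4, 0, 4] -> [0, 0, 32, 8]
row 2: [16, 32, 0, 16] -> [0, 16, 32, 16]
row 3: [4, 2, 2, 0] -> [0, 0, 4, 4]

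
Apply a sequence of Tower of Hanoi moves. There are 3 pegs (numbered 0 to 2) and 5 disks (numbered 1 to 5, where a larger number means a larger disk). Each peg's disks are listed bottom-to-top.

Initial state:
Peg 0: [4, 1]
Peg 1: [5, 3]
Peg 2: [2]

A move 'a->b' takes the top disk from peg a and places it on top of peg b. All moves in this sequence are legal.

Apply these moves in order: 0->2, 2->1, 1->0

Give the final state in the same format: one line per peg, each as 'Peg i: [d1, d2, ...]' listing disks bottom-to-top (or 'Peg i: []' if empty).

After move 1 (0->2):
Peg 0: [4]
Peg 1: [5, 3]
Peg 2: [2, 1]

After move 2 (2->1):
Peg 0: [4]
Peg 1: [5, 3, 1]
Peg 2: [2]

After move 3 (1->0):
Peg 0: [4, 1]
Peg 1: [5, 3]
Peg 2: [2]

Answer: Peg 0: [4, 1]
Peg 1: [5, 3]
Peg 2: [2]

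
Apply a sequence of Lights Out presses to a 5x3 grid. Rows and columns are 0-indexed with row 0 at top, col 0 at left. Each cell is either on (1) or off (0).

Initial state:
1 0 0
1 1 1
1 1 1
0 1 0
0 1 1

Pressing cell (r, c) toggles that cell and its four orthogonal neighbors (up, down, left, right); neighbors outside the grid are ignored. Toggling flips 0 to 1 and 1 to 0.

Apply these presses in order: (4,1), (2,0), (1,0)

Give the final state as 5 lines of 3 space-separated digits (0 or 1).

Answer: 0 0 0
1 0 1
1 0 1
1 0 0
1 0 0

Derivation:
After press 1 at (4,1):
1 0 0
1 1 1
1 1 1
0 0 0
1 0 0

After press 2 at (2,0):
1 0 0
0 1 1
0 0 1
1 0 0
1 0 0

After press 3 at (1,0):
0 0 0
1 0 1
1 0 1
1 0 0
1 0 0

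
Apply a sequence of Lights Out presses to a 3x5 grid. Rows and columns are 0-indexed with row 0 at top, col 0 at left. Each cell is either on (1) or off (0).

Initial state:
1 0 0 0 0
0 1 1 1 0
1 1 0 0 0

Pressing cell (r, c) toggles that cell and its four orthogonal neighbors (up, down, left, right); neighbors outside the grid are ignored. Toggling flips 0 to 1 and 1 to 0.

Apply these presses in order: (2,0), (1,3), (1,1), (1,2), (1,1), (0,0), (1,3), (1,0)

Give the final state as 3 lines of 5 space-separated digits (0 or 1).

Answer: 1 1 1 0 0
1 1 0 0 0
1 0 1 0 0

Derivation:
After press 1 at (2,0):
1 0 0 0 0
1 1 1 1 0
0 0 0 0 0

After press 2 at (1,3):
1 0 0 1 0
1 1 0 0 1
0 0 0 1 0

After press 3 at (1,1):
1 1 0 1 0
0 0 1 0 1
0 1 0 1 0

After press 4 at (1,2):
1 1 1 1 0
0 1 0 1 1
0 1 1 1 0

After press 5 at (1,1):
1 0 1 1 0
1 0 1 1 1
0 0 1 1 0

After press 6 at (0,0):
0 1 1 1 0
0 0 1 1 1
0 0 1 1 0

After press 7 at (1,3):
0 1 1 0 0
0 0 0 0 0
0 0 1 0 0

After press 8 at (1,0):
1 1 1 0 0
1 1 0 0 0
1 0 1 0 0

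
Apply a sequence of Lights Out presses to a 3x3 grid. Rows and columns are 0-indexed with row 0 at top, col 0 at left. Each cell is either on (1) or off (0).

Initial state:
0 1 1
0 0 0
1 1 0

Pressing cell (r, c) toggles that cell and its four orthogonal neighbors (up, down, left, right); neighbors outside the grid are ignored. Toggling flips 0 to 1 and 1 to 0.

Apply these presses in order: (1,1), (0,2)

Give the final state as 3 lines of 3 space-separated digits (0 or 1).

Answer: 0 1 0
1 1 0
1 0 0

Derivation:
After press 1 at (1,1):
0 0 1
1 1 1
1 0 0

After press 2 at (0,2):
0 1 0
1 1 0
1 0 0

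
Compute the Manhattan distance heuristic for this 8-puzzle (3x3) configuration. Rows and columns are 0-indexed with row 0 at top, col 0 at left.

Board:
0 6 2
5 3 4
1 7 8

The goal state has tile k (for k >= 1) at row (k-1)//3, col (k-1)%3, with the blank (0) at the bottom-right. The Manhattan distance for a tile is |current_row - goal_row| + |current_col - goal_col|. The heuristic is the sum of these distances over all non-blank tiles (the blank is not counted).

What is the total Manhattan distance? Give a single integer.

Answer: 12

Derivation:
Tile 6: at (0,1), goal (1,2), distance |0-1|+|1-2| = 2
Tile 2: at (0,2), goal (0,1), distance |0-0|+|2-1| = 1
Tile 5: at (1,0), goal (1,1), distance |1-1|+|0-1| = 1
Tile 3: at (1,1), goal (0,2), distance |1-0|+|1-2| = 2
Tile 4: at (1,2), goal (1,0), distance |1-1|+|2-0| = 2
Tile 1: at (2,0), goal (0,0), distance |2-0|+|0-0| = 2
Tile 7: at (2,1), goal (2,0), distance |2-2|+|1-0| = 1
Tile 8: at (2,2), goal (2,1), distance |2-2|+|2-1| = 1
Sum: 2 + 1 + 1 + 2 + 2 + 2 + 1 + 1 = 12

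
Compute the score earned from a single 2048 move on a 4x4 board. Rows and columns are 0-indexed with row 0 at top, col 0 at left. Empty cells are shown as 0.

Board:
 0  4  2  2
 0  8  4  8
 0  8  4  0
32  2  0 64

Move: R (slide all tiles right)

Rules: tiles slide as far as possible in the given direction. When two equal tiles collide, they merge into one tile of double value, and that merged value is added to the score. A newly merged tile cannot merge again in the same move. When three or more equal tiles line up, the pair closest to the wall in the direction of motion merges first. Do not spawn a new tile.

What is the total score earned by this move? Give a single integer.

Answer: 4

Derivation:
Slide right:
row 0: [0, 4, 2, 2] -> [0, 0, 4, 4]  score +4 (running 4)
row 1: [0, 8, 4, 8] -> [0, 8, 4, 8]  score +0 (running 4)
row 2: [0, 8, 4, 0] -> [0, 0, 8, 4]  score +0 (running 4)
row 3: [32, 2, 0, 64] -> [0, 32, 2, 64]  score +0 (running 4)
Board after move:
 0  0  4  4
 0  8  4  8
 0  0  8  4
 0 32  2 64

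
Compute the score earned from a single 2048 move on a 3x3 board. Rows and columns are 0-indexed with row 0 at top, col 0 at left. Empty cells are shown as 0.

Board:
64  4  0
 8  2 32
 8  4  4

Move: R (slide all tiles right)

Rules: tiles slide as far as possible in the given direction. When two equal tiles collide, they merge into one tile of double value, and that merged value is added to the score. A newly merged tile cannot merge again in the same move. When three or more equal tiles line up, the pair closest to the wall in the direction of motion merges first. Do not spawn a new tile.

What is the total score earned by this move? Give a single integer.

Slide right:
row 0: [64, 4, 0] -> [0, 64, 4]  score +0 (running 0)
row 1: [8, 2, 32] -> [8, 2, 32]  score +0 (running 0)
row 2: [8, 4, 4] -> [0, 8, 8]  score +8 (running 8)
Board after move:
 0 64  4
 8  2 32
 0  8  8

Answer: 8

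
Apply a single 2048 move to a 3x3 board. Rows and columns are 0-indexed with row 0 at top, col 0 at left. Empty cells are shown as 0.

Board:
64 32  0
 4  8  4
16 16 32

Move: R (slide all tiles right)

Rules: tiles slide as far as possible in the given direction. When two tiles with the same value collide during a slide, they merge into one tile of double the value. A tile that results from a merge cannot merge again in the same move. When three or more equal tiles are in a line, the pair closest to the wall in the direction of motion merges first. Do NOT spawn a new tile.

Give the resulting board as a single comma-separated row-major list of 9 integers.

Answer: 0, 64, 32, 4, 8, 4, 0, 32, 32

Derivation:
Slide right:
row 0: [64, 32, 0] -> [0, 64, 32]
row 1: [4, 8, 4] -> [4, 8, 4]
row 2: [16, 16, 32] -> [0, 32, 32]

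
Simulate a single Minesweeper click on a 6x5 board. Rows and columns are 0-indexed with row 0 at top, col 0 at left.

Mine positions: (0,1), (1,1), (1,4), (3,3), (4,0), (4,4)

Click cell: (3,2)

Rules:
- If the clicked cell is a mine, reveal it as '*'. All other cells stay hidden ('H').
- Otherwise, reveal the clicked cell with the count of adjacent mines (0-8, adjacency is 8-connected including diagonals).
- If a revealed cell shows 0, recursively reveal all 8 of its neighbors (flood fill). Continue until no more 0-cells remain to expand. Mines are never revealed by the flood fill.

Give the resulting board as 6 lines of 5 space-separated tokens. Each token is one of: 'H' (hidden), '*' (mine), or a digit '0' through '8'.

H H H H H
H H H H H
H H H H H
H H 1 H H
H H H H H
H H H H H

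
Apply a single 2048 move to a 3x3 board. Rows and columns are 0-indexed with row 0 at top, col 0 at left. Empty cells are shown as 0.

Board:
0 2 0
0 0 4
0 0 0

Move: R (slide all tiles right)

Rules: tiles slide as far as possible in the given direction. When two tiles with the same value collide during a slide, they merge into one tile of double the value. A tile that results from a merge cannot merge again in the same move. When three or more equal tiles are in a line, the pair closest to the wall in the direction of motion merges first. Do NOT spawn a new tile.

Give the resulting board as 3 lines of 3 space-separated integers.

Slide right:
row 0: [0, 2, 0] -> [0, 0, 2]
row 1: [0, 0, 4] -> [0, 0, 4]
row 2: [0, 0, 0] -> [0, 0, 0]

Answer: 0 0 2
0 0 4
0 0 0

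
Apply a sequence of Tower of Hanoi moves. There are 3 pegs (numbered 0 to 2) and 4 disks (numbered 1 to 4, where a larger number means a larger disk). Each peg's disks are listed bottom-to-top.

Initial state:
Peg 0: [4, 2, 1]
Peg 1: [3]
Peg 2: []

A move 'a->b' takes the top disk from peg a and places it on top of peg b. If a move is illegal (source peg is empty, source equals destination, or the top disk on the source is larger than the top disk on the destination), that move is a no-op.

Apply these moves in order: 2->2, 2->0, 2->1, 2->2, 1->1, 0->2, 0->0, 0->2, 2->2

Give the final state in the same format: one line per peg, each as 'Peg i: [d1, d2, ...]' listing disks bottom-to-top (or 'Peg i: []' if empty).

Answer: Peg 0: [4, 2]
Peg 1: [3]
Peg 2: [1]

Derivation:
After move 1 (2->2):
Peg 0: [4, 2, 1]
Peg 1: [3]
Peg 2: []

After move 2 (2->0):
Peg 0: [4, 2, 1]
Peg 1: [3]
Peg 2: []

After move 3 (2->1):
Peg 0: [4, 2, 1]
Peg 1: [3]
Peg 2: []

After move 4 (2->2):
Peg 0: [4, 2, 1]
Peg 1: [3]
Peg 2: []

After move 5 (1->1):
Peg 0: [4, 2, 1]
Peg 1: [3]
Peg 2: []

After move 6 (0->2):
Peg 0: [4, 2]
Peg 1: [3]
Peg 2: [1]

After move 7 (0->0):
Peg 0: [4, 2]
Peg 1: [3]
Peg 2: [1]

After move 8 (0->2):
Peg 0: [4, 2]
Peg 1: [3]
Peg 2: [1]

After move 9 (2->2):
Peg 0: [4, 2]
Peg 1: [3]
Peg 2: [1]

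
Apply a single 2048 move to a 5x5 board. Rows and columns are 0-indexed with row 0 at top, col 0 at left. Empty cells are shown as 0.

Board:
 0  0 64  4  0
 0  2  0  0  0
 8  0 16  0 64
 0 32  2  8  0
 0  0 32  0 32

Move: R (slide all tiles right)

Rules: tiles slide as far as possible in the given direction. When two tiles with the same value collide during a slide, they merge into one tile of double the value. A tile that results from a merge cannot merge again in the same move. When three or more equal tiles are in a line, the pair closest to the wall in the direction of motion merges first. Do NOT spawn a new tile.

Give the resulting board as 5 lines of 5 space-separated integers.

Slide right:
row 0: [0, 0, 64, 4, 0] -> [0, 0, 0, 64, 4]
row 1: [0, 2, 0, 0, 0] -> [0, 0, 0, 0, 2]
row 2: [8, 0, 16, 0, 64] -> [0, 0, 8, 16, 64]
row 3: [0, 32, 2, 8, 0] -> [0, 0, 32, 2, 8]
row 4: [0, 0, 32, 0, 32] -> [0, 0, 0, 0, 64]

Answer:  0  0  0 64  4
 0  0  0  0  2
 0  0  8 16 64
 0  0 32  2  8
 0  0  0  0 64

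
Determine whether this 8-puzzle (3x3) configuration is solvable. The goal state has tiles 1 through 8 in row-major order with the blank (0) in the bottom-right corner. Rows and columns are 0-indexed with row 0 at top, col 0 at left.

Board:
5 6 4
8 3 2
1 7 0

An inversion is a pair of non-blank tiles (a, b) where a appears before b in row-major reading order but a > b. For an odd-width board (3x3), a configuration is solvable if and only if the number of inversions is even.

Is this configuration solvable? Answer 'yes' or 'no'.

Answer: yes

Derivation:
Inversions (pairs i<j in row-major order where tile[i] > tile[j] > 0): 18
18 is even, so the puzzle is solvable.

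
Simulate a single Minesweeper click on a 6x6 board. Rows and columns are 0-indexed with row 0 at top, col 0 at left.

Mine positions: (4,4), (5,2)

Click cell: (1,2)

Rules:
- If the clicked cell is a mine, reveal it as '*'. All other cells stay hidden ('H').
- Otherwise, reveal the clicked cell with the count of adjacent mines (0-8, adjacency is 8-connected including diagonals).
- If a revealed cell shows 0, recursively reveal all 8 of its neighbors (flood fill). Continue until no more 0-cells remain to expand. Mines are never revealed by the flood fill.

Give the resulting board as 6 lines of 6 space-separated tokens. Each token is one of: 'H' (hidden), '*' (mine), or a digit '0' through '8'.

0 0 0 0 0 0
0 0 0 0 0 0
0 0 0 0 0 0
0 0 0 1 1 1
0 1 1 2 H H
0 1 H H H H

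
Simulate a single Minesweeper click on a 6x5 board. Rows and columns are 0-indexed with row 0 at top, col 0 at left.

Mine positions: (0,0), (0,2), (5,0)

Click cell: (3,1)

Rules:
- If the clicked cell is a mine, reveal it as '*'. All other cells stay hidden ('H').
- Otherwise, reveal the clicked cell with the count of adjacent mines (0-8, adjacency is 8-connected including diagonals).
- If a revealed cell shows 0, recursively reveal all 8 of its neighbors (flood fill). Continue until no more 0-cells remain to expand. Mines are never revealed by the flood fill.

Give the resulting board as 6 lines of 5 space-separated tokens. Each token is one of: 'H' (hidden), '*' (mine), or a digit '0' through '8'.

H H H 1 0
1 2 1 1 0
0 0 0 0 0
0 0 0 0 0
1 1 0 0 0
H 1 0 0 0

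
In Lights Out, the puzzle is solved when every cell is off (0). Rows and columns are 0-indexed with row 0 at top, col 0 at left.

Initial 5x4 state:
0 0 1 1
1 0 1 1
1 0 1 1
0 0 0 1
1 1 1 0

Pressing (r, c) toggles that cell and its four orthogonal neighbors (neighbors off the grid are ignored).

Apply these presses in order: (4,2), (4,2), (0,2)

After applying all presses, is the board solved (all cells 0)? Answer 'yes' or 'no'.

Answer: no

Derivation:
After press 1 at (4,2):
0 0 1 1
1 0 1 1
1 0 1 1
0 0 1 1
1 0 0 1

After press 2 at (4,2):
0 0 1 1
1 0 1 1
1 0 1 1
0 0 0 1
1 1 1 0

After press 3 at (0,2):
0 1 0 0
1 0 0 1
1 0 1 1
0 0 0 1
1 1 1 0

Lights still on: 10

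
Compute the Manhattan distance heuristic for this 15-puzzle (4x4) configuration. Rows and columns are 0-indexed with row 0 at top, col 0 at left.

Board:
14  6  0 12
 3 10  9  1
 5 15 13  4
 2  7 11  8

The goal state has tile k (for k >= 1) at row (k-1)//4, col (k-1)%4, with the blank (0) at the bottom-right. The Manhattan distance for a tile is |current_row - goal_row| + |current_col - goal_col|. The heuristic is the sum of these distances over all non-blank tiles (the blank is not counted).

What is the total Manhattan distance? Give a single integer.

Tile 14: (0,0)->(3,1) = 4
Tile 6: (0,1)->(1,1) = 1
Tile 12: (0,3)->(2,3) = 2
Tile 3: (1,0)->(0,2) = 3
Tile 10: (1,1)->(2,1) = 1
Tile 9: (1,2)->(2,0) = 3
Tile 1: (1,3)->(0,0) = 4
Tile 5: (2,0)->(1,0) = 1
Tile 15: (2,1)->(3,2) = 2
Tile 13: (2,2)->(3,0) = 3
Tile 4: (2,3)->(0,3) = 2
Tile 2: (3,0)->(0,1) = 4
Tile 7: (3,1)->(1,2) = 3
Tile 11: (3,2)->(2,2) = 1
Tile 8: (3,3)->(1,3) = 2
Sum: 4 + 1 + 2 + 3 + 1 + 3 + 4 + 1 + 2 + 3 + 2 + 4 + 3 + 1 + 2 = 36

Answer: 36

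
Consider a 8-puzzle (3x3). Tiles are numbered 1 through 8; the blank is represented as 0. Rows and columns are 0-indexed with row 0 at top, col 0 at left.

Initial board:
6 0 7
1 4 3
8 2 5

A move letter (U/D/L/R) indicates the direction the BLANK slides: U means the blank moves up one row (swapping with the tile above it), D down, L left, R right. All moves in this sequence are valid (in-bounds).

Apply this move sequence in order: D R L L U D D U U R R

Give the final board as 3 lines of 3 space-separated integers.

Answer: 4 7 0
6 1 3
8 2 5

Derivation:
After move 1 (D):
6 4 7
1 0 3
8 2 5

After move 2 (R):
6 4 7
1 3 0
8 2 5

After move 3 (L):
6 4 7
1 0 3
8 2 5

After move 4 (L):
6 4 7
0 1 3
8 2 5

After move 5 (U):
0 4 7
6 1 3
8 2 5

After move 6 (D):
6 4 7
0 1 3
8 2 5

After move 7 (D):
6 4 7
8 1 3
0 2 5

After move 8 (U):
6 4 7
0 1 3
8 2 5

After move 9 (U):
0 4 7
6 1 3
8 2 5

After move 10 (R):
4 0 7
6 1 3
8 2 5

After move 11 (R):
4 7 0
6 1 3
8 2 5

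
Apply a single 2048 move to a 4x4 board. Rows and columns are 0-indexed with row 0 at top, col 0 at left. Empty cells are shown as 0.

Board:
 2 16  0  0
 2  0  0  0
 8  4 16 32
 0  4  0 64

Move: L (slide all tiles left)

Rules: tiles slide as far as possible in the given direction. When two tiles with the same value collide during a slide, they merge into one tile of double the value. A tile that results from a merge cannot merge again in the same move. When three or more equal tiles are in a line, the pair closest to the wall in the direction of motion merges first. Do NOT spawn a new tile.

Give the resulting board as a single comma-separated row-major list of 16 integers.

Slide left:
row 0: [2, 16, 0, 0] -> [2, 16, 0, 0]
row 1: [2, 0, 0, 0] -> [2, 0, 0, 0]
row 2: [8, 4, 16, 32] -> [8, 4, 16, 32]
row 3: [0, 4, 0, 64] -> [4, 64, 0, 0]

Answer: 2, 16, 0, 0, 2, 0, 0, 0, 8, 4, 16, 32, 4, 64, 0, 0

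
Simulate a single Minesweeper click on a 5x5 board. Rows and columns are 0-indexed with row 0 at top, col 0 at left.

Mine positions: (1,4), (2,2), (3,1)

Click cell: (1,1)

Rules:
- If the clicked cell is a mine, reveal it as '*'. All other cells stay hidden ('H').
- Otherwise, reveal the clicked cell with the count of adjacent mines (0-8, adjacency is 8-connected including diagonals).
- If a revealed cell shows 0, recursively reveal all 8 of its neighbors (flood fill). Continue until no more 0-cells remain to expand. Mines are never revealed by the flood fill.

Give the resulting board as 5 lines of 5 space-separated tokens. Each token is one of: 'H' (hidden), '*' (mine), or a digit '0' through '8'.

H H H H H
H 1 H H H
H H H H H
H H H H H
H H H H H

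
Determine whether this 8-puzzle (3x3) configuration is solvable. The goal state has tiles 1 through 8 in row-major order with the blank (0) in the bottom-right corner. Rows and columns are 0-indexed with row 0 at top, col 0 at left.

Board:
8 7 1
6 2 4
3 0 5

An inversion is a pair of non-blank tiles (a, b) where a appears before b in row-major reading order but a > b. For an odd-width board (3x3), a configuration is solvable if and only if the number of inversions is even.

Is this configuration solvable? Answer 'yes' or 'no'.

Answer: yes

Derivation:
Inversions (pairs i<j in row-major order where tile[i] > tile[j] > 0): 18
18 is even, so the puzzle is solvable.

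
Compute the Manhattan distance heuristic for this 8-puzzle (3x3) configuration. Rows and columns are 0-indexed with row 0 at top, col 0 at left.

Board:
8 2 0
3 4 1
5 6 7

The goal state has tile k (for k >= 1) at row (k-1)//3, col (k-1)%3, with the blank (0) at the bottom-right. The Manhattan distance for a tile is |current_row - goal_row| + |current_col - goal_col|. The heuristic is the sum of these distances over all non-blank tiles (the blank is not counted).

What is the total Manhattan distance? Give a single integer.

Answer: 16

Derivation:
Tile 8: at (0,0), goal (2,1), distance |0-2|+|0-1| = 3
Tile 2: at (0,1), goal (0,1), distance |0-0|+|1-1| = 0
Tile 3: at (1,0), goal (0,2), distance |1-0|+|0-2| = 3
Tile 4: at (1,1), goal (1,0), distance |1-1|+|1-0| = 1
Tile 1: at (1,2), goal (0,0), distance |1-0|+|2-0| = 3
Tile 5: at (2,0), goal (1,1), distance |2-1|+|0-1| = 2
Tile 6: at (2,1), goal (1,2), distance |2-1|+|1-2| = 2
Tile 7: at (2,2), goal (2,0), distance |2-2|+|2-0| = 2
Sum: 3 + 0 + 3 + 1 + 3 + 2 + 2 + 2 = 16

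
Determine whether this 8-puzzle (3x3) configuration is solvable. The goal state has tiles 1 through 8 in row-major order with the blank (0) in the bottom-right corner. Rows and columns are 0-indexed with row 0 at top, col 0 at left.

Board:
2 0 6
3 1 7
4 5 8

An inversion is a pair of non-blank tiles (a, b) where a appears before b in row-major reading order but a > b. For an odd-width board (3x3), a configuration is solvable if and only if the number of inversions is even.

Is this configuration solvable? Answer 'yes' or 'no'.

Inversions (pairs i<j in row-major order where tile[i] > tile[j] > 0): 8
8 is even, so the puzzle is solvable.

Answer: yes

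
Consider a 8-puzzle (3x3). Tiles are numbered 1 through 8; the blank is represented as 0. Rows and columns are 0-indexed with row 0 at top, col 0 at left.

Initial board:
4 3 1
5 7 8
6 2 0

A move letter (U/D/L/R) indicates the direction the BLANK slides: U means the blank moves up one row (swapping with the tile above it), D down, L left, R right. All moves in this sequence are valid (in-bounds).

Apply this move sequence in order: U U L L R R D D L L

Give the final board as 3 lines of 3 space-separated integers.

Answer: 4 3 1
5 7 8
0 6 2

Derivation:
After move 1 (U):
4 3 1
5 7 0
6 2 8

After move 2 (U):
4 3 0
5 7 1
6 2 8

After move 3 (L):
4 0 3
5 7 1
6 2 8

After move 4 (L):
0 4 3
5 7 1
6 2 8

After move 5 (R):
4 0 3
5 7 1
6 2 8

After move 6 (R):
4 3 0
5 7 1
6 2 8

After move 7 (D):
4 3 1
5 7 0
6 2 8

After move 8 (D):
4 3 1
5 7 8
6 2 0

After move 9 (L):
4 3 1
5 7 8
6 0 2

After move 10 (L):
4 3 1
5 7 8
0 6 2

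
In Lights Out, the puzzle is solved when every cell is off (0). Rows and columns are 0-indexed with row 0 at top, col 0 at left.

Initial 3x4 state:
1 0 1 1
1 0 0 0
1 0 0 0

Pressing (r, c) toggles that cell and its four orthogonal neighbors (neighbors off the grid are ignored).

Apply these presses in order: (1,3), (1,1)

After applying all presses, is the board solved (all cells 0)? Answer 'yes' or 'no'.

After press 1 at (1,3):
1 0 1 0
1 0 1 1
1 0 0 1

After press 2 at (1,1):
1 1 1 0
0 1 0 1
1 1 0 1

Lights still on: 8

Answer: no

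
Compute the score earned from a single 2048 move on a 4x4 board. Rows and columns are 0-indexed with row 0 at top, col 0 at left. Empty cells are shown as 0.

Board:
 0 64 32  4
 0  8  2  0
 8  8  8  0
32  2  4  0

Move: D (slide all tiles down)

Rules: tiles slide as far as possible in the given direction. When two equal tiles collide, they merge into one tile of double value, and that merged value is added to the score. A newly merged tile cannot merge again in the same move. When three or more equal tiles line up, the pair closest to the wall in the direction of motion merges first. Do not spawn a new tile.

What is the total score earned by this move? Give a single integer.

Answer: 16

Derivation:
Slide down:
col 0: [0, 0, 8, 32] -> [0, 0, 8, 32]  score +0 (running 0)
col 1: [64, 8, 8, 2] -> [0, 64, 16, 2]  score +16 (running 16)
col 2: [32, 2, 8, 4] -> [32, 2, 8, 4]  score +0 (running 16)
col 3: [4, 0, 0, 0] -> [0, 0, 0, 4]  score +0 (running 16)
Board after move:
 0  0 32  0
 0 64  2  0
 8 16  8  0
32  2  4  4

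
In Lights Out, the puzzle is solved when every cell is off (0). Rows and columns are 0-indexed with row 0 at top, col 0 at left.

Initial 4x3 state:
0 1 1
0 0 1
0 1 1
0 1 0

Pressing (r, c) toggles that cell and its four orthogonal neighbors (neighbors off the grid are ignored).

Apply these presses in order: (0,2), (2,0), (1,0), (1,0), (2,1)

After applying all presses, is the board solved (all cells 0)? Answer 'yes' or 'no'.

Answer: no

Derivation:
After press 1 at (0,2):
0 0 0
0 0 0
0 1 1
0 1 0

After press 2 at (2,0):
0 0 0
1 0 0
1 0 1
1 1 0

After press 3 at (1,0):
1 0 0
0 1 0
0 0 1
1 1 0

After press 4 at (1,0):
0 0 0
1 0 0
1 0 1
1 1 0

After press 5 at (2,1):
0 0 0
1 1 0
0 1 0
1 0 0

Lights still on: 4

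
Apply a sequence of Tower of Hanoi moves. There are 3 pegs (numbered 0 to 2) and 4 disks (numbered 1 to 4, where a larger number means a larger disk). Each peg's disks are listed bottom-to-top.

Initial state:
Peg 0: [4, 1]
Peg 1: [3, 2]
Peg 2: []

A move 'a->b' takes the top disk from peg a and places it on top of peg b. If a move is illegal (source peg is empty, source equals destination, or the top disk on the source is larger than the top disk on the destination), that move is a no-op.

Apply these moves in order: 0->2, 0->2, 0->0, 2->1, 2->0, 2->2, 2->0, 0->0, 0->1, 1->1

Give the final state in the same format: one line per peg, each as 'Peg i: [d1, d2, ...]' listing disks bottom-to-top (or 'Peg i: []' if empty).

After move 1 (0->2):
Peg 0: [4]
Peg 1: [3, 2]
Peg 2: [1]

After move 2 (0->2):
Peg 0: [4]
Peg 1: [3, 2]
Peg 2: [1]

After move 3 (0->0):
Peg 0: [4]
Peg 1: [3, 2]
Peg 2: [1]

After move 4 (2->1):
Peg 0: [4]
Peg 1: [3, 2, 1]
Peg 2: []

After move 5 (2->0):
Peg 0: [4]
Peg 1: [3, 2, 1]
Peg 2: []

After move 6 (2->2):
Peg 0: [4]
Peg 1: [3, 2, 1]
Peg 2: []

After move 7 (2->0):
Peg 0: [4]
Peg 1: [3, 2, 1]
Peg 2: []

After move 8 (0->0):
Peg 0: [4]
Peg 1: [3, 2, 1]
Peg 2: []

After move 9 (0->1):
Peg 0: [4]
Peg 1: [3, 2, 1]
Peg 2: []

After move 10 (1->1):
Peg 0: [4]
Peg 1: [3, 2, 1]
Peg 2: []

Answer: Peg 0: [4]
Peg 1: [3, 2, 1]
Peg 2: []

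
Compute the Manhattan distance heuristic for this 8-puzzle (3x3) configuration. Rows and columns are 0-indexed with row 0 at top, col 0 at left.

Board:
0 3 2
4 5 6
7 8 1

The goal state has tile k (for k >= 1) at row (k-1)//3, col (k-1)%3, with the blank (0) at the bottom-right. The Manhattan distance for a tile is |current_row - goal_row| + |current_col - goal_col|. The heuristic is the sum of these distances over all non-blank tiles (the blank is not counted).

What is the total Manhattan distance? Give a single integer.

Answer: 6

Derivation:
Tile 3: at (0,1), goal (0,2), distance |0-0|+|1-2| = 1
Tile 2: at (0,2), goal (0,1), distance |0-0|+|2-1| = 1
Tile 4: at (1,0), goal (1,0), distance |1-1|+|0-0| = 0
Tile 5: at (1,1), goal (1,1), distance |1-1|+|1-1| = 0
Tile 6: at (1,2), goal (1,2), distance |1-1|+|2-2| = 0
Tile 7: at (2,0), goal (2,0), distance |2-2|+|0-0| = 0
Tile 8: at (2,1), goal (2,1), distance |2-2|+|1-1| = 0
Tile 1: at (2,2), goal (0,0), distance |2-0|+|2-0| = 4
Sum: 1 + 1 + 0 + 0 + 0 + 0 + 0 + 4 = 6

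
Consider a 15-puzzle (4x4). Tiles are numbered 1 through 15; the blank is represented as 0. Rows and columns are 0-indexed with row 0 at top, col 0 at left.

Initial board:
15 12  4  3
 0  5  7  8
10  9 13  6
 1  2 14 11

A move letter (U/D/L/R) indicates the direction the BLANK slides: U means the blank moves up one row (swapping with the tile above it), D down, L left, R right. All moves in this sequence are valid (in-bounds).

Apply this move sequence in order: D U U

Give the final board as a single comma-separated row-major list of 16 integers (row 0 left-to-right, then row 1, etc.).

Answer: 0, 12, 4, 3, 15, 5, 7, 8, 10, 9, 13, 6, 1, 2, 14, 11

Derivation:
After move 1 (D):
15 12  4  3
10  5  7  8
 0  9 13  6
 1  2 14 11

After move 2 (U):
15 12  4  3
 0  5  7  8
10  9 13  6
 1  2 14 11

After move 3 (U):
 0 12  4  3
15  5  7  8
10  9 13  6
 1  2 14 11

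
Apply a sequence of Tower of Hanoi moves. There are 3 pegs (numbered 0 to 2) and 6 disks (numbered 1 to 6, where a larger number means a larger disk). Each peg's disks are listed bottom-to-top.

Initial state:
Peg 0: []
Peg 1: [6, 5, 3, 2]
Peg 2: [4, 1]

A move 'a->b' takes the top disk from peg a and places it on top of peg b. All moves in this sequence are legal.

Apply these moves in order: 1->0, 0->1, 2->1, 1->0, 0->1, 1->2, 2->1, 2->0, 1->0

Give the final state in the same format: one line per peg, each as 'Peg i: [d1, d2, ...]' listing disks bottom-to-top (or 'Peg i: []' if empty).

After move 1 (1->0):
Peg 0: [2]
Peg 1: [6, 5, 3]
Peg 2: [4, 1]

After move 2 (0->1):
Peg 0: []
Peg 1: [6, 5, 3, 2]
Peg 2: [4, 1]

After move 3 (2->1):
Peg 0: []
Peg 1: [6, 5, 3, 2, 1]
Peg 2: [4]

After move 4 (1->0):
Peg 0: [1]
Peg 1: [6, 5, 3, 2]
Peg 2: [4]

After move 5 (0->1):
Peg 0: []
Peg 1: [6, 5, 3, 2, 1]
Peg 2: [4]

After move 6 (1->2):
Peg 0: []
Peg 1: [6, 5, 3, 2]
Peg 2: [4, 1]

After move 7 (2->1):
Peg 0: []
Peg 1: [6, 5, 3, 2, 1]
Peg 2: [4]

After move 8 (2->0):
Peg 0: [4]
Peg 1: [6, 5, 3, 2, 1]
Peg 2: []

After move 9 (1->0):
Peg 0: [4, 1]
Peg 1: [6, 5, 3, 2]
Peg 2: []

Answer: Peg 0: [4, 1]
Peg 1: [6, 5, 3, 2]
Peg 2: []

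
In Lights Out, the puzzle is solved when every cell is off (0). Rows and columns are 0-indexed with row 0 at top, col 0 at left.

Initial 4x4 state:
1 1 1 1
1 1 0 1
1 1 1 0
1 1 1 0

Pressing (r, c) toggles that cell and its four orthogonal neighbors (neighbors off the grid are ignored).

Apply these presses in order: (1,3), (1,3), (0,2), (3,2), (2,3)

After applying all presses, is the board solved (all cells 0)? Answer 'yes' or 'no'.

After press 1 at (1,3):
1 1 1 0
1 1 1 0
1 1 1 1
1 1 1 0

After press 2 at (1,3):
1 1 1 1
1 1 0 1
1 1 1 0
1 1 1 0

After press 3 at (0,2):
1 0 0 0
1 1 1 1
1 1 1 0
1 1 1 0

After press 4 at (3,2):
1 0 0 0
1 1 1 1
1 1 0 0
1 0 0 1

After press 5 at (2,3):
1 0 0 0
1 1 1 0
1 1 1 1
1 0 0 0

Lights still on: 9

Answer: no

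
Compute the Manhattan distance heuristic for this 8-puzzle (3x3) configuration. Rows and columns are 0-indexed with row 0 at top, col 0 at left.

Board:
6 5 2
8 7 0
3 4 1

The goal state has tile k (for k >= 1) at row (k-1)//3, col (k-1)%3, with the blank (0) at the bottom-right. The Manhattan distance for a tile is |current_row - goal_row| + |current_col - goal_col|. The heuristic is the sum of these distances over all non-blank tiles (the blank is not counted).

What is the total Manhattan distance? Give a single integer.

Tile 6: (0,0)->(1,2) = 3
Tile 5: (0,1)->(1,1) = 1
Tile 2: (0,2)->(0,1) = 1
Tile 8: (1,0)->(2,1) = 2
Tile 7: (1,1)->(2,0) = 2
Tile 3: (2,0)->(0,2) = 4
Tile 4: (2,1)->(1,0) = 2
Tile 1: (2,2)->(0,0) = 4
Sum: 3 + 1 + 1 + 2 + 2 + 4 + 2 + 4 = 19

Answer: 19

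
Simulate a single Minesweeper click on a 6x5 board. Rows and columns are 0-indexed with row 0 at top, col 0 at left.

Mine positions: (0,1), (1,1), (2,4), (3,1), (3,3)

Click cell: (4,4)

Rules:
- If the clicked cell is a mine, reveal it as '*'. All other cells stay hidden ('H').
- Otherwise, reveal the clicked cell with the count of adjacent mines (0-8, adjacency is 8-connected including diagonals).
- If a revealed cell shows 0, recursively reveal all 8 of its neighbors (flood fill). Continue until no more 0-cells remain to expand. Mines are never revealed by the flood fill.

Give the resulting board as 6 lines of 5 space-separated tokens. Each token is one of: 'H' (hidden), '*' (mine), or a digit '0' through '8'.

H H H H H
H H H H H
H H H H H
H H H H H
H H H H 1
H H H H H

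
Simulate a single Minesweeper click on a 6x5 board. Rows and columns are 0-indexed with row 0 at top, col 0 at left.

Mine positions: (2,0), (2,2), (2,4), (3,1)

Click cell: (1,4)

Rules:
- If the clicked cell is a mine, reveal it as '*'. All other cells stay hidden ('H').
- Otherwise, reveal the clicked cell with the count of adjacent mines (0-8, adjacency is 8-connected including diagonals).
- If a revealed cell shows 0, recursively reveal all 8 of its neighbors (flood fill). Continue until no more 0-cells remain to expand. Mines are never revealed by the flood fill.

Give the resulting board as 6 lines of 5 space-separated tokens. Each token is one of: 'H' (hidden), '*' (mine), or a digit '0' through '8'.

H H H H H
H H H H 1
H H H H H
H H H H H
H H H H H
H H H H H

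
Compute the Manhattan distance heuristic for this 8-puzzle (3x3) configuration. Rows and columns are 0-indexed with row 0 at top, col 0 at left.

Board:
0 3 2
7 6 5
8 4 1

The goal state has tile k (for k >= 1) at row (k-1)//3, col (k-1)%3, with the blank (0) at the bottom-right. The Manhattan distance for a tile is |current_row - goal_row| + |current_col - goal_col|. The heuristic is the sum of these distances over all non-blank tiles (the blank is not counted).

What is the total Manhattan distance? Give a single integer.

Answer: 12

Derivation:
Tile 3: at (0,1), goal (0,2), distance |0-0|+|1-2| = 1
Tile 2: at (0,2), goal (0,1), distance |0-0|+|2-1| = 1
Tile 7: at (1,0), goal (2,0), distance |1-2|+|0-0| = 1
Tile 6: at (1,1), goal (1,2), distance |1-1|+|1-2| = 1
Tile 5: at (1,2), goal (1,1), distance |1-1|+|2-1| = 1
Tile 8: at (2,0), goal (2,1), distance |2-2|+|0-1| = 1
Tile 4: at (2,1), goal (1,0), distance |2-1|+|1-0| = 2
Tile 1: at (2,2), goal (0,0), distance |2-0|+|2-0| = 4
Sum: 1 + 1 + 1 + 1 + 1 + 1 + 2 + 4 = 12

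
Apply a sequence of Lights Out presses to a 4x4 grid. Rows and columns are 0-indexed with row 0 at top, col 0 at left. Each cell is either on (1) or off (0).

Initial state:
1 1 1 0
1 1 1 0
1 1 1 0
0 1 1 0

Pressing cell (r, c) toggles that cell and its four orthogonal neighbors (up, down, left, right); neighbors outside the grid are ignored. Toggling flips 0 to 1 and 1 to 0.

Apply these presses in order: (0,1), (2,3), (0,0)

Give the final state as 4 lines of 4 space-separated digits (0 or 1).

After press 1 at (0,1):
0 0 0 0
1 0 1 0
1 1 1 0
0 1 1 0

After press 2 at (2,3):
0 0 0 0
1 0 1 1
1 1 0 1
0 1 1 1

After press 3 at (0,0):
1 1 0 0
0 0 1 1
1 1 0 1
0 1 1 1

Answer: 1 1 0 0
0 0 1 1
1 1 0 1
0 1 1 1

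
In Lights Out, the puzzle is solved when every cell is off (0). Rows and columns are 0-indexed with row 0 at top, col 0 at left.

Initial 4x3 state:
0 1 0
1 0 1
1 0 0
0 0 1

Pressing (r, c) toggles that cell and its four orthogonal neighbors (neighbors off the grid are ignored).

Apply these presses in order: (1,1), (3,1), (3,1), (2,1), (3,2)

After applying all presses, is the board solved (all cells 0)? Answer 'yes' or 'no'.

After press 1 at (1,1):
0 0 0
0 1 0
1 1 0
0 0 1

After press 2 at (3,1):
0 0 0
0 1 0
1 0 0
1 1 0

After press 3 at (3,1):
0 0 0
0 1 0
1 1 0
0 0 1

After press 4 at (2,1):
0 0 0
0 0 0
0 0 1
0 1 1

After press 5 at (3,2):
0 0 0
0 0 0
0 0 0
0 0 0

Lights still on: 0

Answer: yes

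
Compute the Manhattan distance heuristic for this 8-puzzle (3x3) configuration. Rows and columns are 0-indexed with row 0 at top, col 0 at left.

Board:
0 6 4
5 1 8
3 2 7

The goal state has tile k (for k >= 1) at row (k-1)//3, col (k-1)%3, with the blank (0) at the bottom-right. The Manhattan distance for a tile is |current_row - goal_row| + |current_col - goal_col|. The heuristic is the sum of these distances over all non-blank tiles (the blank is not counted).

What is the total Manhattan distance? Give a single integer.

Tile 6: (0,1)->(1,2) = 2
Tile 4: (0,2)->(1,0) = 3
Tile 5: (1,0)->(1,1) = 1
Tile 1: (1,1)->(0,0) = 2
Tile 8: (1,2)->(2,1) = 2
Tile 3: (2,0)->(0,2) = 4
Tile 2: (2,1)->(0,1) = 2
Tile 7: (2,2)->(2,0) = 2
Sum: 2 + 3 + 1 + 2 + 2 + 4 + 2 + 2 = 18

Answer: 18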